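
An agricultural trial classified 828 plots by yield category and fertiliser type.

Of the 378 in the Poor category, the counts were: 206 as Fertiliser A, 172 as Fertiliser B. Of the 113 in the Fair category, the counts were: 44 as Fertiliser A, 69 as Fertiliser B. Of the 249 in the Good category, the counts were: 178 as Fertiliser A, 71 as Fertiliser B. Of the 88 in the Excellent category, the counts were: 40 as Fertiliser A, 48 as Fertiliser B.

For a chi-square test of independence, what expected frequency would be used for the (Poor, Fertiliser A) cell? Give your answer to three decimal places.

Row total (Poor) = 378; column total (Fertiliser A) = 468; grand total N = 828.
Expected count = (row total × column total) / N = 378 × 468 / 828 = 213.652.

213.652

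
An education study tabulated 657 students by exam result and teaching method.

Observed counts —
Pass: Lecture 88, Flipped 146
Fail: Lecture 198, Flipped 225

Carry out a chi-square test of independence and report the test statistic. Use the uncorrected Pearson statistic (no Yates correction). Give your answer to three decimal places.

Row totals: 234, 423. Column totals: 286, 371. Grand total N = 657.
Expected counts (row total × column total / N):
  Pass, Lecture: 234×286/657 = 101.8630
  Pass, Flipped: 234×371/657 = 132.1370
  Fail, Lecture: 423×286/657 = 184.1370
  Fail, Flipped: 423×371/657 = 238.8630
Contributions (O − E)²/E:
  (88 − 101.8630)²/101.8630 = 1.8867
  (146 − 132.1370)²/132.1370 = 1.4544
  (198 − 184.1370)²/184.1370 = 1.0437
  (225 − 238.8630)²/238.8630 = 0.8046
χ² = 1.8867 + 1.4544 + 1.0437 + 0.8046 = 5.189

5.189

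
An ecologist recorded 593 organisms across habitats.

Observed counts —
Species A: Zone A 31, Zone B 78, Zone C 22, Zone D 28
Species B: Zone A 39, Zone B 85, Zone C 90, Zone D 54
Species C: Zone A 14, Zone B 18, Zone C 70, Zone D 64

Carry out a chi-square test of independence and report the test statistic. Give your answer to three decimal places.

Row totals: 159, 268, 166. Column totals: 84, 181, 182, 146. Grand total N = 593.
Expected counts (row total × column total / N):
  Species A, Zone A: 159×84/593 = 22.5228
  Species A, Zone B: 159×181/593 = 48.5312
  Species A, Zone C: 159×182/593 = 48.7993
  Species A, Zone D: 159×146/593 = 39.1467
  Species B, Zone A: 268×84/593 = 37.9629
  Species B, Zone B: 268×181/593 = 81.8010
  Species B, Zone C: 268×182/593 = 82.2530
  Species B, Zone D: 268×146/593 = 65.9831
  Species C, Zone A: 166×84/593 = 23.5143
  Species C, Zone B: 166×181/593 = 50.6678
  Species C, Zone C: 166×182/593 = 50.9477
  Species C, Zone D: 166×146/593 = 40.8702
Contributions (O − E)²/E:
  (31 − 22.5228)²/22.5228 = 3.1907
  (78 − 48.5312)²/48.5312 = 17.8939
  (22 − 48.7993)²/48.7993 = 14.7175
  (28 − 39.1467)²/39.1467 = 3.1739
  (39 − 37.9629)²/37.9629 = 0.0283
  (85 − 81.8010)²/81.8010 = 0.1251
  (90 − 82.2530)²/82.2530 = 0.7297
  (54 − 65.9831)²/65.9831 = 2.1762
  (14 − 23.5143)²/23.5143 = 3.8497
  (18 − 50.6678)²/50.6678 = 21.0624
  (70 − 50.9477)²/50.9477 = 7.1248
  (64 − 40.8702)²/40.8702 = 13.0899
χ² = 3.1907 + 17.8939 + 14.7175 + 3.1739 + 0.0283 + 0.1251 + 0.7297 + 2.1762 + 3.8497 + 21.0624 + 7.1248 + 13.0899 = 87.162

87.162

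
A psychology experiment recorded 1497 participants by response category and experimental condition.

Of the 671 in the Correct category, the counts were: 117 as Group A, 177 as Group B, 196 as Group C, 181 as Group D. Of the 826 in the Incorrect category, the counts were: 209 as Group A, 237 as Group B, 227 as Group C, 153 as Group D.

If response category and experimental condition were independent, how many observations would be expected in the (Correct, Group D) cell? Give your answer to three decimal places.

Row total (Correct) = 671; column total (Group D) = 334; grand total N = 1497.
Expected count = (row total × column total) / N = 671 × 334 / 1497 = 149.709.

149.709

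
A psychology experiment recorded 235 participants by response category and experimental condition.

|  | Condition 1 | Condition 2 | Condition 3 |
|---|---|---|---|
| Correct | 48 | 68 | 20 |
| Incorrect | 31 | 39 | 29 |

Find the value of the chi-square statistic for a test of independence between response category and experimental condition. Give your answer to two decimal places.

7.53

Row totals: 136, 99. Column totals: 79, 107, 49. Grand total N = 235.
Expected counts (row total × column total / N):
  Correct, Condition 1: 136×79/235 = 45.719
  Correct, Condition 2: 136×107/235 = 61.923
  Correct, Condition 3: 136×49/235 = 28.357
  Incorrect, Condition 1: 99×79/235 = 33.281
  Incorrect, Condition 2: 99×107/235 = 45.077
  Incorrect, Condition 3: 99×49/235 = 20.643
Contributions (O − E)²/E:
  (48 − 45.719)²/45.719 = 0.1138
  (68 − 61.923)²/61.923 = 0.5964
  (20 − 28.357)²/28.357 = 2.4629
  (31 − 33.281)²/33.281 = 0.1563
  (39 − 45.077)²/45.077 = 0.8193
  (29 − 20.643)²/20.643 = 3.3832
χ² = 0.1138 + 0.5964 + 2.4629 + 0.1563 + 0.8193 + 3.3832 = 7.53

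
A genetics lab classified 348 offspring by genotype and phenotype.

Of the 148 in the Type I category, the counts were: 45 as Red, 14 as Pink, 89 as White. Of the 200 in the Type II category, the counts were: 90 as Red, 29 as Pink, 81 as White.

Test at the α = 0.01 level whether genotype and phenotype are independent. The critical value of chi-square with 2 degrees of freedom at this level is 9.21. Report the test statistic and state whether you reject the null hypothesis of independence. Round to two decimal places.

Row totals: 148, 200. Column totals: 135, 43, 170. Grand total N = 348.
Expected counts (row total × column total / N):
  Type I, Red: 148×135/348 = 57.4138
  Type I, Pink: 148×43/348 = 18.2874
  Type I, White: 148×170/348 = 72.2989
  Type II, Red: 200×135/348 = 77.5862
  Type II, Pink: 200×43/348 = 24.7126
  Type II, White: 200×170/348 = 97.7011
Contributions (O − E)²/E:
  (45 − 57.4138)²/57.4138 = 2.6841
  (14 − 18.2874)²/18.2874 = 1.0052
  (89 − 72.2989)²/72.2989 = 3.8580
  (90 − 77.5862)²/77.5862 = 1.9862
  (29 − 24.7126)²/24.7126 = 0.7438
  (81 − 97.7011)²/97.7011 = 2.8549
χ² = 2.6841 + 1.0052 + 3.8580 + 1.9862 + 0.7438 + 2.8549 = 13.13
df = (2−1)(3−1) = 2. Since 13.13 > 9.21, reject the null hypothesis of independence at α = 0.01.

13.13; reject H₀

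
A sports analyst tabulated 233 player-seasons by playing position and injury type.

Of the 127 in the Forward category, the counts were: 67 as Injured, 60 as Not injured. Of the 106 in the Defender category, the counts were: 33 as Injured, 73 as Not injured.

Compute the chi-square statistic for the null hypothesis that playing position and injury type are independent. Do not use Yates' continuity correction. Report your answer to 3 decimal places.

11.028

Row totals: 127, 106. Column totals: 100, 133. Grand total N = 233.
Expected counts (row total × column total / N):
  Forward, Injured: 127×100/233 = 54.5064
  Forward, Not injured: 127×133/233 = 72.4936
  Defender, Injured: 106×100/233 = 45.4936
  Defender, Not injured: 106×133/233 = 60.5064
Contributions (O − E)²/E:
  (67 − 54.5064)²/54.5064 = 2.8637
  (60 − 72.4936)²/72.4936 = 2.1532
  (33 − 45.4936)²/45.4936 = 3.4310
  (73 − 60.5064)²/60.5064 = 2.5797
χ² = 2.8637 + 2.1532 + 3.4310 + 2.5797 = 11.028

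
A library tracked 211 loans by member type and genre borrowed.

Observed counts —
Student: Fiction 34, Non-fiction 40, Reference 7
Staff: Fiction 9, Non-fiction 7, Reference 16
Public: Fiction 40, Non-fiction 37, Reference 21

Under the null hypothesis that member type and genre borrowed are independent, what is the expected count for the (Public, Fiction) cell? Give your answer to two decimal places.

Row total (Public) = 98; column total (Fiction) = 83; grand total N = 211.
Expected count = (row total × column total) / N = 98 × 83 / 211 = 38.55.

38.55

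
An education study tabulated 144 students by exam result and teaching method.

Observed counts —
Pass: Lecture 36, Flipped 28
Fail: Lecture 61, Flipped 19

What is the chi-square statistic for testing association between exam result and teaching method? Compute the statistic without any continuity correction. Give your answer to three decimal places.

6.469

Row totals: 64, 80. Column totals: 97, 47. Grand total N = 144.
Expected counts (row total × column total / N):
  Pass, Lecture: 64×97/144 = 43.1111
  Pass, Flipped: 64×47/144 = 20.8889
  Fail, Lecture: 80×97/144 = 53.8889
  Fail, Flipped: 80×47/144 = 26.1111
Contributions (O − E)²/E:
  (36 − 43.1111)²/43.1111 = 1.1730
  (28 − 20.8889)²/20.8889 = 2.4208
  (61 − 53.8889)²/53.8889 = 0.9384
  (19 − 26.1111)²/26.1111 = 1.9366
χ² = 1.1730 + 2.4208 + 0.9384 + 1.9366 = 6.469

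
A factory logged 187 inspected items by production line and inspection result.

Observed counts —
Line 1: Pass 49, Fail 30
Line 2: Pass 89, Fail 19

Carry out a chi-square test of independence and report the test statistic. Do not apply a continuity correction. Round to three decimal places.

Row totals: 79, 108. Column totals: 138, 49. Grand total N = 187.
Expected counts (row total × column total / N):
  Line 1, Pass: 79×138/187 = 58.2995
  Line 1, Fail: 79×49/187 = 20.7005
  Line 2, Pass: 108×138/187 = 79.7005
  Line 2, Fail: 108×49/187 = 28.2995
Contributions (O − E)²/E:
  (49 − 58.2995)²/58.2995 = 1.4834
  (30 − 20.7005)²/20.7005 = 4.1777
  (89 − 79.7005)²/79.7005 = 1.0851
  (19 − 28.2995)²/28.2995 = 3.0559
χ² = 1.4834 + 4.1777 + 1.0851 + 3.0559 = 9.802

9.802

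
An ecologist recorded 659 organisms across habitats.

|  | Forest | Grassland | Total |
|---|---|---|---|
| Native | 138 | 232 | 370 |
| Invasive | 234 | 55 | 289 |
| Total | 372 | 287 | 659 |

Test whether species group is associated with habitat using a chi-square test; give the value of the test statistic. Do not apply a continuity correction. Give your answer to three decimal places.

Grand total N = 659.
Expected counts (row total × column total / N):
  Native, Forest: 370×372/659 = 208.8619
  Native, Grassland: 370×287/659 = 161.1381
  Invasive, Forest: 289×372/659 = 163.1381
  Invasive, Grassland: 289×287/659 = 125.8619
Contributions (O − E)²/E:
  (138 − 208.8619)²/208.8619 = 24.0418
  (232 − 161.1381)²/161.1381 = 31.1621
  (234 − 163.1381)²/163.1381 = 30.7801
  (55 − 125.8619)²/125.8619 = 39.8962
χ² = 24.0418 + 31.1621 + 30.7801 + 39.8962 = 125.880

125.880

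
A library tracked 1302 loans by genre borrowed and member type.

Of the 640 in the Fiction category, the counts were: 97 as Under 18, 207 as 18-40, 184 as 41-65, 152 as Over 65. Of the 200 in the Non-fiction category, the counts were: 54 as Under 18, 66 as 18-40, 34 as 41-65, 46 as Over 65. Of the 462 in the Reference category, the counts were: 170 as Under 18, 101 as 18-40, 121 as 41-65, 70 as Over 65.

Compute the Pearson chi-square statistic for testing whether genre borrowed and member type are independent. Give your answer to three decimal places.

81.653

Row totals: 640, 200, 462. Column totals: 321, 374, 339, 268. Grand total N = 1302.
Expected counts (row total × column total / N):
  Fiction, Under 18: 640×321/1302 = 157.7880
  Fiction, 18-40: 640×374/1302 = 183.8402
  Fiction, 41-65: 640×339/1302 = 166.6359
  Fiction, Over 65: 640×268/1302 = 131.7358
  Non-fiction, Under 18: 200×321/1302 = 49.3088
  Non-fiction, 18-40: 200×374/1302 = 57.4501
  Non-fiction, 41-65: 200×339/1302 = 52.0737
  Non-fiction, Over 65: 200×268/1302 = 41.1674
  Reference, Under 18: 462×321/1302 = 113.9032
  Reference, 18-40: 462×374/1302 = 132.7097
  Reference, 41-65: 462×339/1302 = 120.2903
  Reference, Over 65: 462×268/1302 = 95.0968
Contributions (O − E)²/E:
  (97 − 157.7880)²/157.7880 = 23.4186
  (207 − 183.8402)²/183.8402 = 2.9176
  (184 − 166.6359)²/166.6359 = 1.8094
  (152 − 131.7358)²/131.7358 = 3.1171
  (54 − 49.3088)²/49.3088 = 0.4463
  (66 − 57.4501)²/57.4501 = 1.2724
  (34 − 52.0737)²/52.0737 = 6.2730
  (46 − 41.1674)²/41.1674 = 0.5673
  (170 − 113.9032)²/113.9032 = 27.6274
  (101 − 132.7097)²/132.7097 = 7.5767
  (121 − 120.2903)²/120.2903 = 0.0042
  (70 − 95.0968)²/95.0968 = 6.6232
χ² = 23.4186 + 2.9176 + 1.8094 + 3.1171 + 0.4463 + 1.2724 + 6.2730 + 0.5673 + 27.6274 + 7.5767 + 0.0042 + 6.6232 = 81.653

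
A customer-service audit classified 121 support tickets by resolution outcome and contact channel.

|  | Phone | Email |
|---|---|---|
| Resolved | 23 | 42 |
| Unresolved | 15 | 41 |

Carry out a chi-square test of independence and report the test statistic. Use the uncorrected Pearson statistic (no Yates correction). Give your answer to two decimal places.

Row totals: 65, 56. Column totals: 38, 83. Grand total N = 121.
Expected counts (row total × column total / N):
  Resolved, Phone: 65×38/121 = 20.413
  Resolved, Email: 65×83/121 = 44.587
  Unresolved, Phone: 56×38/121 = 17.587
  Unresolved, Email: 56×83/121 = 38.413
Contributions (O − E)²/E:
  (23 − 20.413)²/20.413 = 0.3279
  (42 − 44.587)²/44.587 = 0.1501
  (15 − 17.587)²/17.587 = 0.3805
  (41 − 38.413)²/38.413 = 0.1742
χ² = 0.3279 + 0.1501 + 0.3805 + 0.1742 = 1.03

1.03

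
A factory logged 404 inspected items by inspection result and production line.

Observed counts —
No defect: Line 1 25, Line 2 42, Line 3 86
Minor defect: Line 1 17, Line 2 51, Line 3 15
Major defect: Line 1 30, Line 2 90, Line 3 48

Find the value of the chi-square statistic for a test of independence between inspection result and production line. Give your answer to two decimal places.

Row totals: 153, 83, 168. Column totals: 72, 183, 149. Grand total N = 404.
Expected counts (row total × column total / N):
  No defect, Line 1: 153×72/404 = 27.267
  No defect, Line 2: 153×183/404 = 69.304
  No defect, Line 3: 153×149/404 = 56.428
  Minor defect, Line 1: 83×72/404 = 14.792
  Minor defect, Line 2: 83×183/404 = 37.597
  Minor defect, Line 3: 83×149/404 = 30.611
  Major defect, Line 1: 168×72/404 = 29.941
  Major defect, Line 2: 168×183/404 = 76.099
  Major defect, Line 3: 168×149/404 = 61.960
Contributions (O − E)²/E:
  (25 − 27.267)²/27.267 = 0.1885
  (42 − 69.304)²/69.304 = 10.7571
  (86 − 56.428)²/56.428 = 15.4977
  (17 − 14.792)²/14.792 = 0.3296
  (51 − 37.597)²/37.597 = 4.7781
  (15 − 30.611)²/30.611 = 7.9613
  (30 − 29.941)²/29.941 = 0.0001
  (90 − 76.099)²/76.099 = 2.5393
  (48 − 61.960)²/61.960 = 3.1453
χ² = 0.1885 + 10.7571 + 15.4977 + 0.3296 + 4.7781 + 7.9613 + 0.0001 + 2.5393 + 3.1453 = 45.20

45.20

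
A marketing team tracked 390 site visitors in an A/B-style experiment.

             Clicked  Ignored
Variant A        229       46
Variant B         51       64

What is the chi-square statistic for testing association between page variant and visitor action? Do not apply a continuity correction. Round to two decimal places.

Row totals: 275, 115. Column totals: 280, 110. Grand total N = 390.
Expected counts (row total × column total / N):
  Variant A, Clicked: 275×280/390 = 197.436
  Variant A, Ignored: 275×110/390 = 77.564
  Variant B, Clicked: 115×280/390 = 82.564
  Variant B, Ignored: 115×110/390 = 32.436
Contributions (O − E)²/E:
  (229 − 197.436)²/197.436 = 5.0461
  (46 − 77.564)²/77.564 = 12.8447
  (51 − 82.564)²/82.564 = 12.0668
  (64 − 32.436)²/32.436 = 30.7154
χ² = 5.0461 + 12.8447 + 12.0668 + 30.7154 = 60.67

60.67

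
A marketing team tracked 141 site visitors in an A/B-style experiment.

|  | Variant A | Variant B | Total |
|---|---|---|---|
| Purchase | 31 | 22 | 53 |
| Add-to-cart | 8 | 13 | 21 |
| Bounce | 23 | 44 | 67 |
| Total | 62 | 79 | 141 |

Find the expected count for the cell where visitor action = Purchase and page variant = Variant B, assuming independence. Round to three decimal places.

Row total (Purchase) = 53; column total (Variant B) = 79; grand total N = 141.
Expected count = (row total × column total) / N = 53 × 79 / 141 = 29.695.

29.695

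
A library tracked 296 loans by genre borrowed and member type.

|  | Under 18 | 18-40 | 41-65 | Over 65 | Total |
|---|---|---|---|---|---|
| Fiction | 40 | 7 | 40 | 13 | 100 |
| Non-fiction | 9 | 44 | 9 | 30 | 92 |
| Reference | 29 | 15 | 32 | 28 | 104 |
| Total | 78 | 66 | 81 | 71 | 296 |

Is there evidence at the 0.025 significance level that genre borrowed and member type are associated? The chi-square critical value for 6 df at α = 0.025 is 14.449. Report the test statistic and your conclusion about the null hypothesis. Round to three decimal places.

81.949; reject H₀

Grand total N = 296.
Expected counts (row total × column total / N):
  Fiction, Under 18: 100×78/296 = 26.3514
  Fiction, 18-40: 100×66/296 = 22.2973
  Fiction, 41-65: 100×81/296 = 27.3649
  Fiction, Over 65: 100×71/296 = 23.9865
  Non-fiction, Under 18: 92×78/296 = 24.2432
  Non-fiction, 18-40: 92×66/296 = 20.5135
  Non-fiction, 41-65: 92×81/296 = 25.1757
  Non-fiction, Over 65: 92×71/296 = 22.0676
  Reference, Under 18: 104×78/296 = 27.4054
  Reference, 18-40: 104×66/296 = 23.1892
  Reference, 41-65: 104×81/296 = 28.4595
  Reference, Over 65: 104×71/296 = 24.9459
Contributions (O − E)²/E:
  (40 − 26.3514)²/26.3514 = 7.0692
  (7 − 22.2973)²/22.2973 = 10.4949
  (40 − 27.3649)²/27.3649 = 5.8340
  (13 − 23.9865)²/23.9865 = 5.0321
  (9 − 24.2432)²/24.2432 = 9.5843
  (44 − 20.5135)²/20.5135 = 26.8904
  (9 − 25.1757)²/25.1757 = 10.3931
  (30 − 22.0676)²/22.0676 = 2.8514
  (29 − 27.4054)²/27.4054 = 0.0928
  (15 − 23.1892)²/23.1892 = 2.8920
  (32 − 28.4595)²/28.4595 = 0.4405
  (28 − 24.9459)²/24.9459 = 0.3739
χ² = 7.0692 + 10.4949 + 5.8340 + 5.0321 + 9.5843 + 26.8904 + 10.3931 + 2.8514 + 0.0928 + 2.8920 + 0.4405 + 0.3739 = 81.949
df = (3−1)(4−1) = 6. Since 81.949 > 14.449, reject the null hypothesis of independence at α = 0.025.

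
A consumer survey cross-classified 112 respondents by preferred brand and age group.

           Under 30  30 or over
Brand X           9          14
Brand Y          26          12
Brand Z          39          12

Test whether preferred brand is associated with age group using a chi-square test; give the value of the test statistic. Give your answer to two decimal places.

10.00

Row totals: 23, 38, 51. Column totals: 74, 38. Grand total N = 112.
Expected counts (row total × column total / N):
  Brand X, Under 30: 23×74/112 = 15.196
  Brand X, 30 or over: 23×38/112 = 7.804
  Brand Y, Under 30: 38×74/112 = 25.107
  Brand Y, 30 or over: 38×38/112 = 12.893
  Brand Z, Under 30: 51×74/112 = 33.696
  Brand Z, 30 or over: 51×38/112 = 17.304
Contributions (O − E)²/E:
  (9 − 15.196)²/15.196 = 2.5264
  (14 − 7.804)²/7.804 = 4.9193
  (26 − 25.107)²/25.107 = 0.0318
  (12 − 12.893)²/12.893 = 0.0619
  (39 − 33.696)²/33.696 = 0.8349
  (12 − 17.304)²/17.304 = 1.6258
χ² = 2.5264 + 4.9193 + 0.0318 + 0.0619 + 0.8349 + 1.6258 = 10.00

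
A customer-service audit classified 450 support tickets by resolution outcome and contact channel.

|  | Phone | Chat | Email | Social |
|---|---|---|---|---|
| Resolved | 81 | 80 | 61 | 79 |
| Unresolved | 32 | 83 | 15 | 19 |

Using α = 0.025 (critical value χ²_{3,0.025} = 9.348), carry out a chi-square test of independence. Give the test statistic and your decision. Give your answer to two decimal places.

Row totals: 301, 149. Column totals: 113, 163, 76, 98. Grand total N = 450.
Expected counts (row total × column total / N):
  Resolved, Phone: 301×113/450 = 75.584
  Resolved, Chat: 301×163/450 = 109.029
  Resolved, Email: 301×76/450 = 50.836
  Resolved, Social: 301×98/450 = 65.551
  Unresolved, Phone: 149×113/450 = 37.416
  Unresolved, Chat: 149×163/450 = 53.971
  Unresolved, Email: 149×76/450 = 25.164
  Unresolved, Social: 149×98/450 = 32.449
Contributions (O − E)²/E:
  (81 − 75.584)²/75.584 = 0.3881
  (80 − 109.029)²/109.029 = 7.7290
  (61 − 50.836)²/50.836 = 2.0322
  (79 − 65.551)²/65.551 = 2.7593
  (32 − 37.416)²/37.416 = 0.7840
  (83 − 53.971)²/53.971 = 15.6136
  (15 − 25.164)²/25.164 = 4.1053
  (19 − 32.449)²/32.449 = 5.5742
χ² = 0.3881 + 7.7290 + 2.0322 + 2.7593 + 0.7840 + 15.6136 + 4.1053 + 5.5742 = 38.99
df = (2−1)(4−1) = 3. Since 38.99 > 9.348, reject the null hypothesis of independence at α = 0.025.

38.99; reject H₀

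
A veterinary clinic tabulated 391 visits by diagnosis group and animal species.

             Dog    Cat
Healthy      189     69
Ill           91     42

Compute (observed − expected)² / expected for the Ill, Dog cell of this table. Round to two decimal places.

0.19

Row total (Ill) = 133; column total (Dog) = 280; N = 391.
Expected count E = 133 × 280 / 391 = 95.243.
Contribution = (O − E)²/E = (91 − 95.243)² / 95.243 = 0.19.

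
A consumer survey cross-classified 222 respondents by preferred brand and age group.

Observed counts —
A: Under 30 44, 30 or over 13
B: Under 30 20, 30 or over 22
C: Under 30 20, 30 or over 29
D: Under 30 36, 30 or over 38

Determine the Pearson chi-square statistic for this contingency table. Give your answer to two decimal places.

17.32

Row totals: 57, 42, 49, 74. Column totals: 120, 102. Grand total N = 222.
Expected counts (row total × column total / N):
  A, Under 30: 57×120/222 = 30.811
  A, 30 or over: 57×102/222 = 26.189
  B, Under 30: 42×120/222 = 22.703
  B, 30 or over: 42×102/222 = 19.297
  C, Under 30: 49×120/222 = 26.486
  C, 30 or over: 49×102/222 = 22.514
  D, Under 30: 74×120/222 = 40.000
  D, 30 or over: 74×102/222 = 34.000
Contributions (O − E)²/E:
  (44 − 30.811)²/30.811 = 5.6457
  (13 − 26.189)²/26.189 = 6.6421
  (20 − 22.703)²/22.703 = 0.3218
  (22 − 19.297)²/19.297 = 0.3786
  (20 − 26.486)²/26.486 = 1.5883
  (29 − 22.514)²/22.514 = 1.8685
  (36 − 40.000)²/40.000 = 0.4000
  (38 − 34.000)²/34.000 = 0.4706
χ² = 5.6457 + 6.6421 + 0.3218 + 0.3786 + 1.5883 + 1.8685 + 0.4000 + 0.4706 = 17.32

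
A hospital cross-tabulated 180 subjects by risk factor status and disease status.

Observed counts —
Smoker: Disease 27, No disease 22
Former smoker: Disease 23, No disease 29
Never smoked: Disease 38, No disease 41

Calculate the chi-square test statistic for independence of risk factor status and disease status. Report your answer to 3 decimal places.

Row totals: 49, 52, 79. Column totals: 88, 92. Grand total N = 180.
Expected counts (row total × column total / N):
  Smoker, Disease: 49×88/180 = 23.9556
  Smoker, No disease: 49×92/180 = 25.0444
  Former smoker, Disease: 52×88/180 = 25.4222
  Former smoker, No disease: 52×92/180 = 26.5778
  Never smoked, Disease: 79×88/180 = 38.6222
  Never smoked, No disease: 79×92/180 = 40.3778
Contributions (O − E)²/E:
  (27 − 23.9556)²/23.9556 = 0.3869
  (22 − 25.0444)²/25.0444 = 0.3701
  (23 − 25.4222)²/25.4222 = 0.2308
  (29 − 26.5778)²/26.5778 = 0.2208
  (38 − 38.6222)²/38.6222 = 0.0100
  (41 − 40.3778)²/40.3778 = 0.0096
χ² = 0.3869 + 0.3701 + 0.2308 + 0.2208 + 0.0100 + 0.0096 = 1.228

1.228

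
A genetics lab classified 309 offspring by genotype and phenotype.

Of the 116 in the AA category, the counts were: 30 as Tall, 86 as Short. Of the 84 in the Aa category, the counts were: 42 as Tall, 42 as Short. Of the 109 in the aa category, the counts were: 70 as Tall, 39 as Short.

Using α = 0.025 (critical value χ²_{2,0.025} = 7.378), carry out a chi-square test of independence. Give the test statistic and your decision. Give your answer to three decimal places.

34.051; reject H₀

Row totals: 116, 84, 109. Column totals: 142, 167. Grand total N = 309.
Expected counts (row total × column total / N):
  AA, Tall: 116×142/309 = 53.3074
  AA, Short: 116×167/309 = 62.6926
  Aa, Tall: 84×142/309 = 38.6019
  Aa, Short: 84×167/309 = 45.3981
  aa, Tall: 109×142/309 = 50.0906
  aa, Short: 109×167/309 = 58.9094
Contributions (O − E)²/E:
  (30 − 53.3074)²/53.3074 = 10.1906
  (86 − 62.6926)²/62.6926 = 8.6651
  (42 − 38.6019)²/38.6019 = 0.2991
  (42 − 45.3981)²/45.3981 = 0.2544
  (70 − 50.0906)²/50.0906 = 7.9133
  (39 − 58.9094)²/58.9094 = 6.7287
χ² = 10.1906 + 8.6651 + 0.2991 + 0.2544 + 7.9133 + 6.7287 = 34.051
df = (3−1)(2−1) = 2. Since 34.051 > 7.378, reject the null hypothesis of independence at α = 0.025.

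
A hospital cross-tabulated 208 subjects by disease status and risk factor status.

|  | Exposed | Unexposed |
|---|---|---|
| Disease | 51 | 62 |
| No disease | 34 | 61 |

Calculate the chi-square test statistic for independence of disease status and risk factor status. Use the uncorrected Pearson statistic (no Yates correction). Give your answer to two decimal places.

Row totals: 113, 95. Column totals: 85, 123. Grand total N = 208.
Expected counts (row total × column total / N):
  Disease, Exposed: 113×85/208 = 46.178
  Disease, Unexposed: 113×123/208 = 66.822
  No disease, Exposed: 95×85/208 = 38.822
  No disease, Unexposed: 95×123/208 = 56.178
Contributions (O − E)²/E:
  (51 − 46.178)²/46.178 = 0.5035
  (62 − 66.822)²/66.822 = 0.3480
  (34 − 38.822)²/38.822 = 0.5989
  (61 − 56.178)²/56.178 = 0.4139
χ² = 0.5035 + 0.3480 + 0.5989 + 0.4139 = 1.86

1.86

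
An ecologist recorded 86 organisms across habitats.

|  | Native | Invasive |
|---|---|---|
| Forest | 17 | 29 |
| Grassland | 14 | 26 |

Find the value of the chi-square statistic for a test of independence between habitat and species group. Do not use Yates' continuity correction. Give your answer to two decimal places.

Row totals: 46, 40. Column totals: 31, 55. Grand total N = 86.
Expected counts (row total × column total / N):
  Forest, Native: 46×31/86 = 16.581
  Forest, Invasive: 46×55/86 = 29.419
  Grassland, Native: 40×31/86 = 14.419
  Grassland, Invasive: 40×55/86 = 25.581
Contributions (O − E)²/E:
  (17 − 16.581)²/16.581 = 0.0106
  (29 − 29.419)²/29.419 = 0.0060
  (14 − 14.419)²/14.419 = 0.0122
  (26 − 25.581)²/25.581 = 0.0069
χ² = 0.0106 + 0.0060 + 0.0122 + 0.0069 = 0.04

0.04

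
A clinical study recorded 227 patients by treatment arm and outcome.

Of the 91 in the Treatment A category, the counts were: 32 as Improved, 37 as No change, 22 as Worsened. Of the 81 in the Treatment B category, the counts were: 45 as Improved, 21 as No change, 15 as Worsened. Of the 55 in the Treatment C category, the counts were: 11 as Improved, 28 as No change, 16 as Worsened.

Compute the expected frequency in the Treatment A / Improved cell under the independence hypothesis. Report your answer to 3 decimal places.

Row total (Treatment A) = 91; column total (Improved) = 88; grand total N = 227.
Expected count = (row total × column total) / N = 91 × 88 / 227 = 35.278.

35.278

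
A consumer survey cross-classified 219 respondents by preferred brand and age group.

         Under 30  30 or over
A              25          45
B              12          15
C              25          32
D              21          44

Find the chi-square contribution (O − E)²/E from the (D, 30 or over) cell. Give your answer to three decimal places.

Row total (D) = 65; column total (30 or over) = 136; N = 219.
Expected count E = 65 × 136 / 219 = 40.3653.
Contribution = (O − E)²/E = (44 − 40.3653)² / 40.3653 = 0.327.

0.327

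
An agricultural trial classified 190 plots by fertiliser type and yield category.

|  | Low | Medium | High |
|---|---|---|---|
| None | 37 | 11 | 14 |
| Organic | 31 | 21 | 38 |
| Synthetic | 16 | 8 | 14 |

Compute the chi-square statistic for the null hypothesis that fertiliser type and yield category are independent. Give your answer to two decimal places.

10.02

Row totals: 62, 90, 38. Column totals: 84, 40, 66. Grand total N = 190.
Expected counts (row total × column total / N):
  None, Low: 62×84/190 = 27.411
  None, Medium: 62×40/190 = 13.053
  None, High: 62×66/190 = 21.537
  Organic, Low: 90×84/190 = 39.789
  Organic, Medium: 90×40/190 = 18.947
  Organic, High: 90×66/190 = 31.263
  Synthetic, Low: 38×84/190 = 16.800
  Synthetic, Medium: 38×40/190 = 8.000
  Synthetic, High: 38×66/190 = 13.200
Contributions (O − E)²/E:
  (37 − 27.411)²/27.411 = 3.3545
  (11 − 13.053)²/13.053 = 0.3229
  (14 − 21.537)²/21.537 = 2.6376
  (31 − 39.789)²/39.789 = 1.9414
  (21 − 18.947)²/18.947 = 0.2225
  (38 − 31.263)²/31.263 = 1.4518
  (16 − 16.800)²/16.800 = 0.0381
  (8 − 8.000)²/8.000 = 0.0000
  (14 − 13.200)²/13.200 = 0.0485
χ² = 3.3545 + 0.3229 + 2.6376 + 1.9414 + 0.2225 + 1.4518 + 0.0381 + 0.0000 + 0.0485 = 10.02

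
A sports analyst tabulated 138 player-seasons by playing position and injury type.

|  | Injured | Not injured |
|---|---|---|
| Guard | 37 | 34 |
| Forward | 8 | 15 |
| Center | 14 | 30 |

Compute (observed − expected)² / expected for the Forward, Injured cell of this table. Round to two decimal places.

Row total (Forward) = 23; column total (Injured) = 59; N = 138.
Expected count E = 23 × 59 / 138 = 9.833.
Contribution = (O − E)²/E = (8 − 9.833)² / 9.833 = 0.34.

0.34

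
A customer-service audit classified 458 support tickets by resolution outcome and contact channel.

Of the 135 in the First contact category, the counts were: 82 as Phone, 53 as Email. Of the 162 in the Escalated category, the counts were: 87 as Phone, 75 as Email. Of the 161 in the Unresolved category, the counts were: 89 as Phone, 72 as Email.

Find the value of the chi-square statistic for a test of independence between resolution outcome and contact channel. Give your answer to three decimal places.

1.594

Row totals: 135, 162, 161. Column totals: 258, 200. Grand total N = 458.
Expected counts (row total × column total / N):
  First contact, Phone: 135×258/458 = 76.0480
  First contact, Email: 135×200/458 = 58.9520
  Escalated, Phone: 162×258/458 = 91.2576
  Escalated, Email: 162×200/458 = 70.7424
  Unresolved, Phone: 161×258/458 = 90.6943
  Unresolved, Email: 161×200/458 = 70.3057
Contributions (O − E)²/E:
  (82 − 76.0480)²/76.0480 = 0.4658
  (53 − 58.9520)²/58.9520 = 0.6009
  (87 − 91.2576)²/91.2576 = 0.1986
  (75 − 70.7424)²/70.7424 = 0.2562
  (89 − 90.6943)²/90.6943 = 0.0317
  (72 − 70.3057)²/70.3057 = 0.0408
χ² = 0.4658 + 0.6009 + 0.1986 + 0.2562 + 0.0317 + 0.0408 = 1.594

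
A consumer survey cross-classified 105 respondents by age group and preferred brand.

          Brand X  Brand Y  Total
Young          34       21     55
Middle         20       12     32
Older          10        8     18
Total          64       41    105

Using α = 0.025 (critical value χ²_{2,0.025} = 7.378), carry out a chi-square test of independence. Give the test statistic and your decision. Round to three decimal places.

Grand total N = 105.
Expected counts (row total × column total / N):
  Young, Brand X: 55×64/105 = 33.5238
  Young, Brand Y: 55×41/105 = 21.4762
  Middle, Brand X: 32×64/105 = 19.5048
  Middle, Brand Y: 32×41/105 = 12.4952
  Older, Brand X: 18×64/105 = 10.9714
  Older, Brand Y: 18×41/105 = 7.0286
Contributions (O − E)²/E:
  (34 − 33.5238)²/33.5238 = 0.0068
  (21 − 21.4762)²/21.4762 = 0.0106
  (20 − 19.5048)²/19.5048 = 0.0126
  (12 − 12.4952)²/12.4952 = 0.0196
  (10 − 10.9714)²/10.9714 = 0.0860
  (8 − 7.0286)²/7.0286 = 0.1343
χ² = 0.0068 + 0.0106 + 0.0126 + 0.0196 + 0.0860 + 0.1343 = 0.270
df = (3−1)(2−1) = 2. Since 0.270 < 7.378, fail to reject the null hypothesis of independence at α = 0.025.

0.270; fail to reject H₀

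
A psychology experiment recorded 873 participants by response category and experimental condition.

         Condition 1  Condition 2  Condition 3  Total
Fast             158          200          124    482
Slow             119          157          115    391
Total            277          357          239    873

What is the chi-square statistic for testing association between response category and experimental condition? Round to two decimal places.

1.54

Grand total N = 873.
Expected counts (row total × column total / N):
  Fast, Condition 1: 482×277/873 = 152.937
  Fast, Condition 2: 482×357/873 = 197.107
  Fast, Condition 3: 482×239/873 = 131.956
  Slow, Condition 1: 391×277/873 = 124.063
  Slow, Condition 2: 391×357/873 = 159.893
  Slow, Condition 3: 391×239/873 = 107.044
Contributions (O − E)²/E:
  (158 − 152.937)²/152.937 = 0.1676
  (200 − 197.107)²/197.107 = 0.0425
  (124 − 131.956)²/131.956 = 0.4797
  (119 − 124.063)²/124.063 = 0.2066
  (157 − 159.893)²/159.893 = 0.0523
  (115 − 107.044)²/107.044 = 0.5913
χ² = 0.1676 + 0.0425 + 0.4797 + 0.2066 + 0.0523 + 0.5913 = 1.54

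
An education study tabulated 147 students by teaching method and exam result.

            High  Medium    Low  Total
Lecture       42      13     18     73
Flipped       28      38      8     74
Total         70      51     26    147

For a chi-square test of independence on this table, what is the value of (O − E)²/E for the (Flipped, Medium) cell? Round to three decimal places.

5.918

Row total (Flipped) = 74; column total (Medium) = 51; N = 147.
Expected count E = 74 × 51 / 147 = 25.6735.
Contribution = (O − E)²/E = (38 − 25.6735)² / 25.6735 = 5.918.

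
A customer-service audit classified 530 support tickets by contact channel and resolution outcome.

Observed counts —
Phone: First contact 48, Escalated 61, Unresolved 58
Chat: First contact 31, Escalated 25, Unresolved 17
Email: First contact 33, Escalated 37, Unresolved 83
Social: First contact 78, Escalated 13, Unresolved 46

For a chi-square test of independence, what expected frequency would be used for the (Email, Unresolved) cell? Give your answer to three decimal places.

Row total (Email) = 153; column total (Unresolved) = 204; grand total N = 530.
Expected count = (row total × column total) / N = 153 × 204 / 530 = 58.891.

58.891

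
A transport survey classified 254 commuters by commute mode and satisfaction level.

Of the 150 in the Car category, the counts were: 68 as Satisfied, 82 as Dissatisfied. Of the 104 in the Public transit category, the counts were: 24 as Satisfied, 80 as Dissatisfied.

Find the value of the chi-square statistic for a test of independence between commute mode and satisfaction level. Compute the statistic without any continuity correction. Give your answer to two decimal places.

Row totals: 150, 104. Column totals: 92, 162. Grand total N = 254.
Expected counts (row total × column total / N):
  Car, Satisfied: 150×92/254 = 54.331
  Car, Dissatisfied: 150×162/254 = 95.669
  Public transit, Satisfied: 104×92/254 = 37.669
  Public transit, Dissatisfied: 104×162/254 = 66.331
Contributions (O − E)²/E:
  (68 − 54.331)²/54.331 = 3.4389
  (82 − 95.669)²/95.669 = 1.9530
  (24 − 37.669)²/37.669 = 4.9601
  (80 − 66.331)²/66.331 = 2.8168
χ² = 3.4389 + 1.9530 + 4.9601 + 2.8168 = 13.17

13.17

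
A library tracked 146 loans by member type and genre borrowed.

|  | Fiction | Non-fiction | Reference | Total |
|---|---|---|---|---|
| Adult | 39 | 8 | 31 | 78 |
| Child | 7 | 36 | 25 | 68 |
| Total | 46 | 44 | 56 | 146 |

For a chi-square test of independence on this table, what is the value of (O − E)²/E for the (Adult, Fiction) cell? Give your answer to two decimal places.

8.47

Row total (Adult) = 78; column total (Fiction) = 46; N = 146.
Expected count E = 78 × 46 / 146 = 24.575.
Contribution = (O − E)²/E = (39 − 24.575)² / 24.575 = 8.47.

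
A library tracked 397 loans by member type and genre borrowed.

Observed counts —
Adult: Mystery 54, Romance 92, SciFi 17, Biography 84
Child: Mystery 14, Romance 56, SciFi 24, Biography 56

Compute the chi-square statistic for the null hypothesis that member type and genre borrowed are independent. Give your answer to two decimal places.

Row totals: 247, 150. Column totals: 68, 148, 41, 140. Grand total N = 397.
Expected counts (row total × column total / N):
  Adult, Mystery: 247×68/397 = 42.307
  Adult, Romance: 247×148/397 = 92.081
  Adult, SciFi: 247×41/397 = 25.509
  Adult, Biography: 247×140/397 = 87.103
  Child, Mystery: 150×68/397 = 25.693
  Child, Romance: 150×148/397 = 55.919
  Child, SciFi: 150×41/397 = 15.491
  Child, Biography: 150×140/397 = 52.897
Contributions (O − E)²/E:
  (54 − 42.307)²/42.307 = 3.2318
  (92 − 92.081)²/92.081 = 0.0001
  (17 − 25.509)²/25.509 = 2.8383
  (84 − 87.103)²/87.103 = 0.1105
  (14 − 25.693)²/25.693 = 5.3215
  (56 − 55.919)²/55.919 = 0.0001
  (24 − 15.491)²/15.491 = 4.6739
  (56 − 52.897)²/52.897 = 0.1820
χ² = 3.2318 + 0.0001 + 2.8383 + 0.1105 + 5.3215 + 0.0001 + 4.6739 + 0.1820 = 16.36

16.36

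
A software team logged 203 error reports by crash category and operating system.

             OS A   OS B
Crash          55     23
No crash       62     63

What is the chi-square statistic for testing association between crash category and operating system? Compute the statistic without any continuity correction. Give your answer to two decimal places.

8.60

Row totals: 78, 125. Column totals: 117, 86. Grand total N = 203.
Expected counts (row total × column total / N):
  Crash, OS A: 78×117/203 = 44.956
  Crash, OS B: 78×86/203 = 33.044
  No crash, OS A: 125×117/203 = 72.044
  No crash, OS B: 125×86/203 = 52.956
Contributions (O − E)²/E:
  (55 − 44.956)²/44.956 = 2.2440
  (23 − 33.044)²/33.044 = 3.0530
  (62 − 72.044)²/72.044 = 1.4003
  (63 − 52.956)²/52.956 = 1.9050
χ² = 2.2440 + 3.0530 + 1.4003 + 1.9050 = 8.60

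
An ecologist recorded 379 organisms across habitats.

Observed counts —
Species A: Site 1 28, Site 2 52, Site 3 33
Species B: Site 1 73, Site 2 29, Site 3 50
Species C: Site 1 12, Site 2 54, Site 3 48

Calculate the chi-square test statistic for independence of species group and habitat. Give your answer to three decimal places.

54.555

Row totals: 113, 152, 114. Column totals: 113, 135, 131. Grand total N = 379.
Expected counts (row total × column total / N):
  Species A, Site 1: 113×113/379 = 33.6913
  Species A, Site 2: 113×135/379 = 40.2507
  Species A, Site 3: 113×131/379 = 39.0580
  Species B, Site 1: 152×113/379 = 45.3193
  Species B, Site 2: 152×135/379 = 54.1425
  Species B, Site 3: 152×131/379 = 52.5383
  Species C, Site 1: 114×113/379 = 33.9894
  Species C, Site 2: 114×135/379 = 40.6069
  Species C, Site 3: 114×131/379 = 39.4037
Contributions (O − E)²/E:
  (28 − 33.6913)²/33.6913 = 0.9614
  (52 − 40.2507)²/40.2507 = 3.4297
  (33 − 39.0580)²/39.0580 = 0.9396
  (73 − 45.3193)²/45.3193 = 16.9072
  (29 − 54.1425)²/54.1425 = 11.6756
  (50 − 52.5383)²/52.5383 = 0.1226
  (12 − 33.9894)²/33.9894 = 14.2260
  (54 − 40.6069)²/40.6069 = 4.4174
  (48 − 39.4037)²/39.4037 = 1.8754
χ² = 0.9614 + 3.4297 + 0.9396 + 16.9072 + 11.6756 + 0.1226 + 14.2260 + 4.4174 + 1.8754 = 54.555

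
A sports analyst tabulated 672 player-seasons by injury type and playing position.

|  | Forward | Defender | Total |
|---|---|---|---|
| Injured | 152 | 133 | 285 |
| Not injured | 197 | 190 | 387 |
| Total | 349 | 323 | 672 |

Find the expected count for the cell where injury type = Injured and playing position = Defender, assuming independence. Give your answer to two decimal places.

Row total (Injured) = 285; column total (Defender) = 323; grand total N = 672.
Expected count = (row total × column total) / N = 285 × 323 / 672 = 136.99.

136.99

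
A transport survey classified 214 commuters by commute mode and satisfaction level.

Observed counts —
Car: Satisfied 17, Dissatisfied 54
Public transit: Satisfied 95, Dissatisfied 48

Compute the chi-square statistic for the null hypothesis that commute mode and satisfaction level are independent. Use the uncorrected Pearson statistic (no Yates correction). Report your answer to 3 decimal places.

Row totals: 71, 143. Column totals: 112, 102. Grand total N = 214.
Expected counts (row total × column total / N):
  Car, Satisfied: 71×112/214 = 37.15888
  Car, Dissatisfied: 71×102/214 = 33.84112
  Public transit, Satisfied: 143×112/214 = 74.84112
  Public transit, Dissatisfied: 143×102/214 = 68.15888
Contributions (O − E)²/E:
  (17 − 37.15888)²/37.15888 = 10.9363
  (54 − 33.84112)²/33.84112 = 12.0085
  (95 − 74.84112)²/74.84112 = 5.4299
  (48 − 68.15888)²/68.15888 = 5.9623
χ² = 10.9363 + 12.0085 + 5.4299 + 5.9623 = 34.337

34.337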